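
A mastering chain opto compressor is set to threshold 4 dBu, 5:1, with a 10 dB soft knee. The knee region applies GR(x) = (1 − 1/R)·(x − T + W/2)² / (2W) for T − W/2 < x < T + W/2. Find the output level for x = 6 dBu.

x − T + W/2 = 6 − 4 + 5 = 7.
GR = (1 − 1/5) × 7² / 20 = 0.8 × 49 / 20 = 1.96 dB.
Output = 6 − 1.96 = 4.04 dBu.

4.04 dBu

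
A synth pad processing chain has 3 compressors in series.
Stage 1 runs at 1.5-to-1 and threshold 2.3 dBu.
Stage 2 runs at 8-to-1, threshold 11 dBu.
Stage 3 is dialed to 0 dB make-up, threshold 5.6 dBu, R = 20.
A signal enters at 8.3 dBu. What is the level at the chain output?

Stage 1: overshoot 6 dB → 6/1.5 = 4 dB → 6.3 dBu.
Stage 2: 6.3 dBu is at or below the 11 dBu threshold — no compression; output 6.3 dBu.
Stage 3: overshoot 0.7 dB → 0.7/20 = 0.035 dB → 5.635 dBu.

5.635 dBu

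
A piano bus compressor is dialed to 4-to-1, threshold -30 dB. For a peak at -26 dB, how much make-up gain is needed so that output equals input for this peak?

The peak compresses to -30 + 4/4 = -29 dB.
To reach -26 dB requires -26 − (-29) = 3 dB of make-up.

3 dB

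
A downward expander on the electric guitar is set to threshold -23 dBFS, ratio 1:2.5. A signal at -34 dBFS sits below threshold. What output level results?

-50.5 dBFS

The input is 11 dB below the -23 dBFS threshold.
A 1:2.5 expander multiplies undershoot by 2.5: 11 × 2.5 = 27.5 dB below threshold.
Output = -23 − 27.5 = -50.5 dBFS.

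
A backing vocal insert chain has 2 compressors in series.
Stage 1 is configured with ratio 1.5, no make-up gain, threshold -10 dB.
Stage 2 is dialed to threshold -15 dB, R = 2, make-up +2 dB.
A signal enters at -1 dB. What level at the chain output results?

-7.5 dB

Stage 1: -1 dB is 9 dB over -10 dB; at 1.5:1 that becomes 6 dB over, giving -4 dB.
Stage 2: -4 dB is 11 dB over -15 dB; at 2:1 that becomes 5.5 dB over, giving -9.5 dB; +2 dB make-up → -7.5 dB.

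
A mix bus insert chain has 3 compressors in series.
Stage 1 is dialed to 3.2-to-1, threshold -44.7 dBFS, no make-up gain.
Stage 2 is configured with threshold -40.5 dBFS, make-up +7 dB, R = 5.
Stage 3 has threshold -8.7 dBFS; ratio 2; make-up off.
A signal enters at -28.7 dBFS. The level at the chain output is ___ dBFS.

Stage 1: 16 dB above -44.7 dBFS, reduced 3.2:1 to 5 dB above → -39.7 dBFS.
Stage 2: 0.8 dB above -40.5 dBFS, reduced 5:1 to 0.16 dB above → -40.34 dBFS; +7 dB make-up → -33.34 dBFS.
Stage 3: -33.34 dBFS is at or below the -8.7 dBFS threshold — no compression; output -33.34 dBFS.

-33.34 dBFS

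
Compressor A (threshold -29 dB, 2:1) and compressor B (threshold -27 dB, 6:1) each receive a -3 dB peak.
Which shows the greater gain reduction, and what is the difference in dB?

A: GR = 26 − 26/2 = 13 dB.
B: GR = 24 − 24/6 = 20 dB.
B reduces 7 dB more.

B, by 7 dB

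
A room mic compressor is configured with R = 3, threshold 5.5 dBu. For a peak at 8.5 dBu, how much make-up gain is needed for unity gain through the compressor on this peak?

2 dB

Overshoot 3 dB → 3/3 = 1 dB after compression, so the compressed level is 5.5 + 1 = 6.5 dBu.
Make-up = target − compressed = 8.5 − 6.5 = 2 dB.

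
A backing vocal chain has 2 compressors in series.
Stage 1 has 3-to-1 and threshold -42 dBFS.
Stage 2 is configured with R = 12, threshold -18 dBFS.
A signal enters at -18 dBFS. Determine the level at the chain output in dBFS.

-34 dBFS

Stage 1: -18 dBFS is 24 dB over -42 dBFS; at 3:1 that becomes 8 dB over, giving -34 dBFS.
Stage 2: -34 dBFS is at or below the -18 dBFS threshold — no compression; output -34 dBFS.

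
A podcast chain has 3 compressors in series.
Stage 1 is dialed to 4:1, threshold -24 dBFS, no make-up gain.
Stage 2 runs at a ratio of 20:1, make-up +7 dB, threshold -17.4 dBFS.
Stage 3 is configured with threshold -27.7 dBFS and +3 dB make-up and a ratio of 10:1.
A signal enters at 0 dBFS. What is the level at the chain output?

-23.03 dBFS

Stage 1: 24 dB above -24 dBFS, reduced 4:1 to 6 dB above → -18 dBFS.
Stage 2: -18 dBFS is at or below the -17.4 dBFS threshold — no compression; make-up brings it to -11 dBFS.
Stage 3: 16.7 dB above -27.7 dBFS, reduced 10:1 to 1.67 dB above → -26.03 dBFS; +3 dB make-up → -23.03 dBFS.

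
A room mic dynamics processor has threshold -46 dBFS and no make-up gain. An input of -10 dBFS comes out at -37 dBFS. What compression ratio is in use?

4:1

Input overshoot = -10 − (-46) = 36 dB; output overshoot = -37 − (-46) = 9 dB.
Ratio = 36 / 9 = 4.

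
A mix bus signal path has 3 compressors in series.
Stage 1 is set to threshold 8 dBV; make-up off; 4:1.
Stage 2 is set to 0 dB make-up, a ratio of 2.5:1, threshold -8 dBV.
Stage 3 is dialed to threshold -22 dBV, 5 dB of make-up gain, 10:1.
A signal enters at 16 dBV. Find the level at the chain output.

-14.88 dBV

Stage 1: 8 dB above 8 dBV, reduced 4:1 to 2 dB above → 10 dBV.
Stage 2: 10 dBV is 18 dB over -8 dBV; at 2.5:1 that becomes 7.2 dB over, giving -0.8 dBV.
Stage 3: 21.2 dB above -22 dBV, reduced 10:1 to 2.12 dB above → -19.88 dBV; +5 dB make-up → -14.88 dBV.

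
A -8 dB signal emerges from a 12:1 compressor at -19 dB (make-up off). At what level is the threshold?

Gain reduction = -8 − (-19) = 11 dB; output overshoot = GR / (R − 1) = 11 / 11 = 1 dB.
Threshold = output − output overshoot = -19 − 1 = -20 dB.

-20 dB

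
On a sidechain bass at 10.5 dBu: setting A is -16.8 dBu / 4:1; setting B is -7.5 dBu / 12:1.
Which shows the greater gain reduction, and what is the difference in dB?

A: GR = 27.3 − 27.3/4 = 20.475 dB.
B: GR = 18 − 18/12 = 16.5 dB.
Difference: 3.975 dB in favour of A.

A, by 3.975 dB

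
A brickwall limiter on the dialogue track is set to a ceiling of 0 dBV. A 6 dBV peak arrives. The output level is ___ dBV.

0 dBV

The limiter clamps the peak to its 0 dBV ceiling.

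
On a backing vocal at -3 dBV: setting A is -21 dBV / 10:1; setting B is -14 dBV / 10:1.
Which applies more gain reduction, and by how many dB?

A: GR = 18 − 18/10 = 16.2 dB.
B: GR = 11 − 11/10 = 9.9 dB.
Difference: 6.3 dB in favour of A.

A, by 6.3 dB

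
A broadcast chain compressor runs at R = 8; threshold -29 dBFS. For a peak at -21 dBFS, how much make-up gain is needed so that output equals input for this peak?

7 dB

Overshoot 8 dB → 8/8 = 1 dB after compression, so the compressed level is -29 + 1 = -28 dBFS.
Make-up = target − compressed = -21 − (-28) = 7 dB.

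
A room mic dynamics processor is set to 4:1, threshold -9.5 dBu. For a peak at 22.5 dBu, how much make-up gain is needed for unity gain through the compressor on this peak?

24 dB

Without make-up, output = threshold + overshoot/4 = -9.5 + 8 = -1.5 dBu.
Gap to target: 24 dB.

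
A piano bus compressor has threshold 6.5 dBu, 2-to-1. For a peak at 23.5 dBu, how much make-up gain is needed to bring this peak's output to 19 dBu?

4 dB

Overshoot 17 dB → 17/2 = 8.5 dB after compression, so the compressed level is 6.5 + 8.5 = 15 dBu.
Make-up = target − compressed = 19 − 15 = 4 dB.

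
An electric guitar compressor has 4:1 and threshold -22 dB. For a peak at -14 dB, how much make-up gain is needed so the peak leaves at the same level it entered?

6 dB

Overshoot 8 dB → 8/4 = 2 dB after compression, so the compressed level is -22 + 2 = -20 dB.
Make-up = target − compressed = -14 − (-20) = 6 dB.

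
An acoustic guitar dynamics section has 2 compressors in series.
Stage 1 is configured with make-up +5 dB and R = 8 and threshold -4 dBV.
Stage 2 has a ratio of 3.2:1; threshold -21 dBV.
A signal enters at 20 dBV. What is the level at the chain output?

-13.1875 dBV

Stage 1: overshoot 24 dB → 24/8 = 3 dB → -1 dBV; +5 dB make-up → 4 dBV.
Stage 2: 25 dB above -21 dBV, reduced 3.2:1 to 7.8125 dB above → -13.1875 dBV.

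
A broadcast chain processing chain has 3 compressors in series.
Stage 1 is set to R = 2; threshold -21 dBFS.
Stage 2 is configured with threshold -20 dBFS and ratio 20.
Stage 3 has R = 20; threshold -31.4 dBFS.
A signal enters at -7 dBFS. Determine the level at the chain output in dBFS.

-30.815 dBFS

Stage 1: overshoot 14 dB → 14/2 = 7 dB → -14 dBFS.
Stage 2: -14 dBFS is 6 dB over -20 dBFS; at 20:1 that becomes 0.3 dB over, giving -19.7 dBFS.
Stage 3: overshoot 11.7 dB → 11.7/20 = 0.585 dB → -30.815 dBFS.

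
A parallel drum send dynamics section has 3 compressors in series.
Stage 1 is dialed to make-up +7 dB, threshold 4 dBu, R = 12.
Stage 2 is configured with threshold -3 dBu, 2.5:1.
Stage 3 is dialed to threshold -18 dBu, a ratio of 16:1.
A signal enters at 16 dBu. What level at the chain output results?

-16.6875 dBu

Stage 1: 16 dBu is 12 dB over 4 dBu; at 12:1 that becomes 1 dB over, giving 5 dBu; +7 dB make-up → 12 dBu.
Stage 2: overshoot 15 dB → 15/2.5 = 6 dB → 3 dBu.
Stage 3: 21 dB above -18 dBu, reduced 16:1 to 1.3125 dB above → -16.6875 dBu.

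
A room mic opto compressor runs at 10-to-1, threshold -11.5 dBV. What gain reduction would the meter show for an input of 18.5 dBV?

27 dB

Overshoot = 18.5 − (-11.5) = 30 dB.
At 10:1, output sits 30/10 = 3 dB above threshold.
Gain reduction = 30 − 3 = 27 dB.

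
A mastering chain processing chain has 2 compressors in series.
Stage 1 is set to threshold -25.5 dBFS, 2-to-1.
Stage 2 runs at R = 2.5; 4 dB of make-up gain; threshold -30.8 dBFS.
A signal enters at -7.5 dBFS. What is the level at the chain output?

Stage 1: 18 dB above -25.5 dBFS, reduced 2:1 to 9 dB above → -16.5 dBFS.
Stage 2: -16.5 dBFS is 14.3 dB over -30.8 dBFS; at 2.5:1 that becomes 5.72 dB over, giving -25.08 dBFS; +4 dB make-up → -21.08 dBFS.

-21.08 dBFS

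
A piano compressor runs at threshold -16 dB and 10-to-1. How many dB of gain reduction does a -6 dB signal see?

9 dB

The signal is 10 dB above threshold.
At 10:1, output sits 10/10 = 1 dB above threshold.
So the signal is attenuated by 10 − 1 = 9 dB.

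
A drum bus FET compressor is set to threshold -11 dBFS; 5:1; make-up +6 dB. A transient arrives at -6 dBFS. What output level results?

Overshoot: -6 − (-11) = 5 dB.
The 5 dB excess becomes 1 dB after 5:1 reduction.
That puts the output at -10 dBFS; make-up adds 6 dB, giving -4 dBFS.

-4 dBFS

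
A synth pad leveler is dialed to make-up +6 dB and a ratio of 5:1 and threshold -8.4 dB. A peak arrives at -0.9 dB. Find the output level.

-0.9 dB

The input is 7.5 dB above the -8.4 dB threshold.
The 7.5 dB excess becomes 1.5 dB after 5:1 reduction.
So the level is -8.4 + 1.5 = -6.9 dB; make-up adds 6 dB, giving -0.9 dB.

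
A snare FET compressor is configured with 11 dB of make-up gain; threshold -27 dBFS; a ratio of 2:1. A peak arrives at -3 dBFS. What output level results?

-4 dBFS

-3 dBFS sits 24 dB over threshold.
The 24 dB excess becomes 12 dB after 2:1 reduction.
That puts the output at -15 dBFS; make-up adds 11 dB, giving -4 dBFS.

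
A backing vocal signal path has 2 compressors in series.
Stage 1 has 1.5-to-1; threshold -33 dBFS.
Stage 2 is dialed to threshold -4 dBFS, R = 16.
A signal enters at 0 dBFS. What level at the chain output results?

Stage 1: 33 dB above -33 dBFS, reduced 1.5:1 to 22 dB above → -11 dBFS.
Stage 2: -11 dBFS is at or below the -4 dBFS threshold — no compression; output -11 dBFS.

-11 dBFS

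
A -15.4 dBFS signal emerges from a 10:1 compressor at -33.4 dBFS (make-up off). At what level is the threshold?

Gain reduction = -15.4 − (-33.4) = 18 dB; output overshoot = GR / (R − 1) = 18 / 9 = 2 dB.
Threshold = output − output overshoot = -33.4 − 2 = -35.4 dBFS.

-35.4 dBFS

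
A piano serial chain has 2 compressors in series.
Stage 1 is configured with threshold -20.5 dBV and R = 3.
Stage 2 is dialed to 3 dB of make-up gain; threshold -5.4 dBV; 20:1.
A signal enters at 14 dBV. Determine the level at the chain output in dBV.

-6 dBV

Stage 1: 34.5 dB above -20.5 dBV, reduced 3:1 to 11.5 dB above → -9 dBV.
Stage 2: below threshold (-9 ≤ -5.4); passes unchanged; make-up brings it to -6 dBV.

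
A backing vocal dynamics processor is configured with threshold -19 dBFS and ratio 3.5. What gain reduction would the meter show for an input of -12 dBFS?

-12 dBFS exceeds the threshold by 7 dB.
A 3.5:1 ratio leaves 2 dB of that excess.
So the signal is attenuated by 7 − 2 = 5 dB.

5 dB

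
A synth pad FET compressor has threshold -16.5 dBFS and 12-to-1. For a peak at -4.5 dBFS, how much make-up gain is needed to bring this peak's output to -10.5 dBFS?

Without make-up, output = threshold + overshoot/12 = -16.5 + 1 = -15.5 dBFS.
Gap to target: 5 dB.

5 dB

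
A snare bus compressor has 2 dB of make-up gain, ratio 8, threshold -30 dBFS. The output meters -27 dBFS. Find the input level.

Before make-up, the level was -27 − 2 = -29 dBFS.
The compressed level sits -29 − (-30) = 1 dB over threshold.
Undo the ratio: input overshoot = 1 × 8 = 8 dB, giving input = -22 dBFS.

-22 dBFS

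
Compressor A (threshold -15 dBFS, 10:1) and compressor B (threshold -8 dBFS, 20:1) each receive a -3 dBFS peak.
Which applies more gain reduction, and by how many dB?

A, by 6.05 dB

A: 12 dB over, compressed to 1.2 dB over, so 10.8 dB of GR.
B: 5 dB over, compressed to 0.25 dB over, so 4.75 dB of GR.
A applies 6.05 dB more gain reduction.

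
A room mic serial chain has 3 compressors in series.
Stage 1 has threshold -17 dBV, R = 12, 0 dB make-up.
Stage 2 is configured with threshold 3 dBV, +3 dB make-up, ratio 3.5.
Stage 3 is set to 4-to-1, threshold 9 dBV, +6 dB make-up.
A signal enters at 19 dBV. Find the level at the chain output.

Stage 1: overshoot 36 dB → 36/12 = 3 dB → -14 dBV.
Stage 2: below threshold (-14 ≤ 3); passes unchanged; make-up brings it to -11 dBV.
Stage 3: -11 dBV is at or below the 9 dBV threshold — no compression; make-up brings it to -5 dBV.

-5 dBV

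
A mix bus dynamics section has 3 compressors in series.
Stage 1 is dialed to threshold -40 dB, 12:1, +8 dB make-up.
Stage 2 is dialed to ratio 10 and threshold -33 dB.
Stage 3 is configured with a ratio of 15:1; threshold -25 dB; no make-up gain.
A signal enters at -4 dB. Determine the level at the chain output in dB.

Stage 1: -4 dB is 36 dB over -40 dB; at 12:1 that becomes 3 dB over, giving -37 dB; +8 dB make-up → -29 dB.
Stage 2: -29 dB is 4 dB over -33 dB; at 10:1 that becomes 0.4 dB over, giving -32.6 dB.
Stage 3: -32.6 dB is at or below the -25 dB threshold — no compression; output -32.6 dB.

-32.6 dB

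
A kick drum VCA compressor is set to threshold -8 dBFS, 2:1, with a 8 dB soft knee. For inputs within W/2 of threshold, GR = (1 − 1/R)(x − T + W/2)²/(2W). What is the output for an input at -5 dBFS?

x − T + W/2 = -5 − (-8) + 4 = 7.
GR = (1 − 1/2) × 7² / 16 = 0.5 × 49 / 16 = 1.53125 dB.
Output = -5 − 1.53125 = -6.53125 dBFS.

-6.53125 dBFS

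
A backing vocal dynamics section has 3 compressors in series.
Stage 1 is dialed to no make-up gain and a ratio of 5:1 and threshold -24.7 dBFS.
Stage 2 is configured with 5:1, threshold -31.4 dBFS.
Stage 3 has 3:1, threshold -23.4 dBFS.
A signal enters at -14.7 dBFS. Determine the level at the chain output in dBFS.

-29.66 dBFS

Stage 1: -14.7 dBFS is 10 dB over -24.7 dBFS; at 5:1 that becomes 2 dB over, giving -22.7 dBFS.
Stage 2: 8.7 dB above -31.4 dBFS, reduced 5:1 to 1.74 dB above → -29.66 dBFS.
Stage 3: -29.66 dBFS is at or below the -23.4 dBFS threshold — no compression; output -29.66 dBFS.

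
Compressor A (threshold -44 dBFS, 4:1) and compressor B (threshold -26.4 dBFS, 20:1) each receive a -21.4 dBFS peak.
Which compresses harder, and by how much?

A, by 12.2 dB

A: overshoot 22.6 dB → output overshoot 5.65 dB → GR 16.95 dB.
B: overshoot 5 dB → output overshoot 0.25 dB → GR 4.75 dB.
A reduces 12.2 dB more.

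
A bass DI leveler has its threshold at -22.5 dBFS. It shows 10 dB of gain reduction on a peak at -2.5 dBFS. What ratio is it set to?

2:1

Input overshoot = -2.5 − (-22.5) = 20 dB.
Output overshoot = 20 − 10 = 10 dB.
Ratio = input overshoot / output overshoot = 20 / 10 = 2.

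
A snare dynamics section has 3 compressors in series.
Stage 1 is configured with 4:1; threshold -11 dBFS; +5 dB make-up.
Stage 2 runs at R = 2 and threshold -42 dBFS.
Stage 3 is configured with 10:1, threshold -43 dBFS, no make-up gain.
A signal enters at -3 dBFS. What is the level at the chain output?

Stage 1: overshoot 8 dB → 8/4 = 2 dB → -9 dBFS; +5 dB make-up → -4 dBFS.
Stage 2: overshoot 38 dB → 38/2 = 19 dB → -23 dBFS.
Stage 3: -23 dBFS is 20 dB over -43 dBFS; at 10:1 that becomes 2 dB over, giving -41 dBFS.

-41 dBFS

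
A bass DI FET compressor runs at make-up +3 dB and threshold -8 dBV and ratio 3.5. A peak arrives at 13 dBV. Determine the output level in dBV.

Overshoot: 13 − (-8) = 21 dB.
At 3.5:1 the overshoot is divided by 3.5, leaving 6 dB above threshold.
That puts the output at -2 dBV; make-up adds 3 dB, giving 1 dBV.

1 dBV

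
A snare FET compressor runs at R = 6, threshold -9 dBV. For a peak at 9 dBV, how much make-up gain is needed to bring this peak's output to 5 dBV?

Overshoot 18 dB → 18/6 = 3 dB after compression, so the compressed level is -9 + 3 = -6 dBV.
Make-up = target − compressed = 5 − (-6) = 11 dB.

11 dB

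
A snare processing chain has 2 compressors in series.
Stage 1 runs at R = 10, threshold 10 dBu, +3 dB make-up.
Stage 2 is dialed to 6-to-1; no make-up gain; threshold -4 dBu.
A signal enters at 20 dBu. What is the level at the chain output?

-1 dBu

Stage 1: overshoot 10 dB → 10/10 = 1 dB → 11 dBu; +3 dB make-up → 14 dBu.
Stage 2: 18 dB above -4 dBu, reduced 6:1 to 3 dB above → -1 dBu.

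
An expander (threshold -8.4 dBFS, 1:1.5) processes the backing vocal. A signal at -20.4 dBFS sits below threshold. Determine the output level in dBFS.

-26.4 dBFS

Undershoot = (-8.4) − (-20.4) = 12 dB.
At 1:1.5, that expands to 18 dB under threshold.
Output = -8.4 − 18 = -26.4 dBFS.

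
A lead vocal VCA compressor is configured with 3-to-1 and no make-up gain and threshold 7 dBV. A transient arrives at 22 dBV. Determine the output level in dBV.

12 dBV

The input is 15 dB above the 7 dBV threshold.
The 15 dB excess becomes 5 dB after 3:1 reduction.
So the level is 7 + 5 = 12 dBV.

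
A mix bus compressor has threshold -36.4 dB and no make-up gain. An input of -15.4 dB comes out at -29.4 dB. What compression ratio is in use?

Input overshoot = -15.4 − (-36.4) = 21 dB; output overshoot = -29.4 − (-36.4) = 7 dB.
Ratio = 21 / 7 = 3.

3:1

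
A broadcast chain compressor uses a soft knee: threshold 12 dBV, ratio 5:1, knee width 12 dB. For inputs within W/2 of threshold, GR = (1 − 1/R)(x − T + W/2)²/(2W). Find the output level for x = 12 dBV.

10.8 dBV

x − T + W/2 = 12 − 12 + 6 = 6.
GR = (1 − 1/5) × 6² / 24 = 0.8 × 36 / 24 = 1.2 dB.
Output = 12 − 1.2 = 10.8 dBV.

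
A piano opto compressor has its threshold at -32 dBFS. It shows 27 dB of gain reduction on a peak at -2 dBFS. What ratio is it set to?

10:1

Input overshoot = -2 − (-32) = 30 dB.
Output overshoot = 30 − 27 = 3 dB.
Ratio = input overshoot / output overshoot = 30 / 3 = 10.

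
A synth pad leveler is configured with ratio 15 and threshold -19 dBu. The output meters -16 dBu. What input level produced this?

That's 3 dB above the -19 dBu threshold.
Undo the ratio: input overshoot = 3 × 15 = 45 dB, giving input = 26 dBu.

26 dBu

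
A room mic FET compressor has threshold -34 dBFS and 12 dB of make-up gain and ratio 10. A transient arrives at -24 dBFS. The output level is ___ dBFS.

-24 dBFS sits 10 dB over threshold.
At 10:1 the overshoot is divided by 10, leaving 1 dB above threshold.
That puts the output at -33 dBFS; make-up adds 12 dB, giving -21 dBFS.

-21 dBFS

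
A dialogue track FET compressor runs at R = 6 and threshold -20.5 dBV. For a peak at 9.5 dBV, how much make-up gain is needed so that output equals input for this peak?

25 dB

The peak compresses to -20.5 + 30/6 = -15.5 dBV.
To reach 9.5 dBV requires 9.5 − (-15.5) = 25 dB of make-up.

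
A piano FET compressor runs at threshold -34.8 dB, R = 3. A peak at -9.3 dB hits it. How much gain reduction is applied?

17 dB

The signal is 25.5 dB above threshold.
A 3:1 ratio leaves 8.5 dB of that excess.
Gain reduction = 25.5 − 8.5 = 17 dB.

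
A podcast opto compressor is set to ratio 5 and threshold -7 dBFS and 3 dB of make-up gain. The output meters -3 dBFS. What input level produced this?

-2 dBFS

Before make-up, the level was -3 − 3 = -6 dBFS.
The compressed level sits -6 − (-7) = 1 dB over threshold.
Undo the ratio: input overshoot = 1 × 5 = 5 dB, giving input = -2 dBFS.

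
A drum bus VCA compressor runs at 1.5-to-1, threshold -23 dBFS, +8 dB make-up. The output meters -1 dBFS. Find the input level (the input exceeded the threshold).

Remove make-up: -1 − 8 = -9 dBFS.
That's 14 dB above the -23 dBFS threshold.
Undo the ratio: input overshoot = 14 × 1.5 = 21 dB, giving input = -2 dBFS.

-2 dBFS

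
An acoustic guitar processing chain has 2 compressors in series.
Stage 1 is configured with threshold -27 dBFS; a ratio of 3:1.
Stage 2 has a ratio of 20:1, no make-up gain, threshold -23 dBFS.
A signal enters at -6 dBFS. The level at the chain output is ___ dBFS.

-22.85 dBFS

Stage 1: overshoot 21 dB → 21/3 = 7 dB → -20 dBFS.
Stage 2: overshoot 3 dB → 3/20 = 0.15 dB → -22.85 dBFS.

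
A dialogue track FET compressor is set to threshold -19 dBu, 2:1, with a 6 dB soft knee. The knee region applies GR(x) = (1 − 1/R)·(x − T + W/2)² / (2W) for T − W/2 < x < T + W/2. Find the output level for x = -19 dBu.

x − T + W/2 = -19 − (-19) + 3 = 3.
GR = (1 − 1/2) × 3² / 12 = 0.5 × 9 / 12 = 0.375 dB.
Output = -19 − 0.375 = -19.375 dBu.

-19.375 dBu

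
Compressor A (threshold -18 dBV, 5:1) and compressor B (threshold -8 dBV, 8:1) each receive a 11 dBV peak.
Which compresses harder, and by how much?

A, by 6.575 dB

A: 29 dB over, compressed to 5.8 dB over, so 23.2 dB of GR.
B: 19 dB over, compressed to 2.375 dB over, so 16.625 dB of GR.
A applies 6.575 dB more gain reduction.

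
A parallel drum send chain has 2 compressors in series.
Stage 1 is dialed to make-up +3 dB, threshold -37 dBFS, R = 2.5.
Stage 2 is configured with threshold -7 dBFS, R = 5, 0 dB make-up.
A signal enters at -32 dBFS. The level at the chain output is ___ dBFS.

-32 dBFS

Stage 1: overshoot 5 dB → 5/2.5 = 2 dB → -35 dBFS; +3 dB make-up → -32 dBFS.
Stage 2: -32 dBFS ≤ -7 dBFS, so stage 2 doesn't engage; output -32 dBFS.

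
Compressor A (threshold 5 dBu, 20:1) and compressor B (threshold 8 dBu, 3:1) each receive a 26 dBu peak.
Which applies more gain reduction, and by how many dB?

A: GR = 21 − 21/20 = 19.95 dB.
B: GR = 18 − 18/3 = 12 dB.
A applies 7.95 dB more gain reduction.

A, by 7.95 dB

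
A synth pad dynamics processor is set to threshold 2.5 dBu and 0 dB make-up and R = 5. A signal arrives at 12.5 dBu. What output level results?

4.5 dBu

The input is 10 dB above the 2.5 dBu threshold.
The 10 dB excess becomes 2 dB after 5:1 reduction.
So the level is 2.5 + 2 = 4.5 dBu.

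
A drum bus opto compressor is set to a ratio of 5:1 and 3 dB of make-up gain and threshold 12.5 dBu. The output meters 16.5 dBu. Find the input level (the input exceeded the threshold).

17.5 dBu

Remove make-up: 16.5 − 3 = 13.5 dBu.
That's 1 dB above the 12.5 dBu threshold.
Before 5:1 compression the overshoot was 1 × 5 = 5 dB, so input = 12.5 + 5 = 17.5 dBu.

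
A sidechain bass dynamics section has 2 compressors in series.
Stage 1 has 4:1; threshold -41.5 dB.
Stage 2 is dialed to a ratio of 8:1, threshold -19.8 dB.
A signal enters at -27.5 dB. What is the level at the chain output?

Stage 1: -27.5 dB is 14 dB over -41.5 dB; at 4:1 that becomes 3.5 dB over, giving -38 dB.
Stage 2: below threshold (-38 ≤ -19.8); passes unchanged; output -38 dB.

-38 dB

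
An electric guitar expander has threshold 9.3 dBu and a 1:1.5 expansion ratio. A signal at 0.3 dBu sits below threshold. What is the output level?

Undershoot = 9.3 − 0.3 = 9 dB.
At 1:1.5, that expands to 13.5 dB under threshold.
Output = 9.3 − 13.5 = -4.2 dBu.

-4.2 dBu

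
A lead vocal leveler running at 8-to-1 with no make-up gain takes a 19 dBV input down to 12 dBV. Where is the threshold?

Gain reduction = 19 − 12 = 7 dB; output overshoot = GR / (R − 1) = 7 / 7 = 1 dB.
Threshold = output − output overshoot = 12 − 1 = 11 dBV.

11 dBV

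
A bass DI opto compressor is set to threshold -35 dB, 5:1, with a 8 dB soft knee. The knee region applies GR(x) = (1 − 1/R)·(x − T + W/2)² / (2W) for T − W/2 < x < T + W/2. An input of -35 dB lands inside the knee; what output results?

x − T + W/2 = -35 − (-35) + 4 = 4.
GR = (1 − 1/5) × 4² / 16 = 0.8 × 16 / 16 = 0.8 dB.
Output = -35 − 0.8 = -35.8 dB.

-35.8 dB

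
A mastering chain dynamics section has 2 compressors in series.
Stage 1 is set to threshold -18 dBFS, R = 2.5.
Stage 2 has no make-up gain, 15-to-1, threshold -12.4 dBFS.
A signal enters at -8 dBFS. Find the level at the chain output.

Stage 1: overshoot 10 dB → 10/2.5 = 4 dB → -14 dBFS.
Stage 2: -14 dBFS is at or below the -12.4 dBFS threshold — no compression; output -14 dBFS.

-14 dBFS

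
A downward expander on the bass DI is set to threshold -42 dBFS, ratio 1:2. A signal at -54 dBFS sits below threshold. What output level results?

Undershoot = (-42) − (-54) = 12 dB.
At 1:2, that expands to 24 dB under threshold.
Output = -42 − 24 = -66 dBFS.

-66 dBFS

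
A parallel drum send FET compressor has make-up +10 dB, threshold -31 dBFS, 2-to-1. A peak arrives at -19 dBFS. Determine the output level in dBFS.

-15 dBFS

The input is 12 dB above the -31 dBFS threshold.
The 12 dB excess becomes 6 dB after 2:1 reduction.
That puts the output at -25 dBFS; make-up adds 10 dB, giving -15 dBFS.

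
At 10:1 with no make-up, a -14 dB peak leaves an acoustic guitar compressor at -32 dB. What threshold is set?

-34 dB

Let T be the threshold. Output overshoot = (input overshoot)/R, so -32 − T = (-14 − T)/10.
10·(-32 − T) = -14 − T → 9·T = -320 − (-14) = -306.
T = -306/9 = -34 dB.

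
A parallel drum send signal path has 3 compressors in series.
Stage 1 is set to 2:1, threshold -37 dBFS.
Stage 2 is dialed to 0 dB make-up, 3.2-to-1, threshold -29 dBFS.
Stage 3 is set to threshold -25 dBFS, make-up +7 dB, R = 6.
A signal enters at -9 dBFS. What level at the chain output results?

Stage 1: -9 dBFS is 28 dB over -37 dBFS; at 2:1 that becomes 14 dB over, giving -23 dBFS.
Stage 2: -23 dBFS is 6 dB over -29 dBFS; at 3.2:1 that becomes 1.875 dB over, giving -27.125 dBFS.
Stage 3: below threshold (-27.125 ≤ -25); passes unchanged; make-up brings it to -20.125 dBFS.

-20.125 dBFS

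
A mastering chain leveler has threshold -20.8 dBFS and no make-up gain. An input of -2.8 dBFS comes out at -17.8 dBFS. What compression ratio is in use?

6:1

Input overshoot = -2.8 − (-20.8) = 18 dB; output overshoot = -17.8 − (-20.8) = 3 dB.
Ratio = 18 / 3 = 6.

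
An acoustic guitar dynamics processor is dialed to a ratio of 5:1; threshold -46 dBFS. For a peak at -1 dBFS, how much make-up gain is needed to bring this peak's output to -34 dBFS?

The peak compresses to -46 + 45/5 = -37 dBFS.
To reach -34 dBFS requires -34 − (-37) = 3 dB of make-up.

3 dB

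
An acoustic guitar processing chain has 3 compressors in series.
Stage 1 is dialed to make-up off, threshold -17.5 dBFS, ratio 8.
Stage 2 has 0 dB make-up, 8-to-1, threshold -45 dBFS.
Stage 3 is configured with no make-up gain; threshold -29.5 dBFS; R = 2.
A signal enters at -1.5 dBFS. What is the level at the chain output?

Stage 1: overshoot 16 dB → 16/8 = 2 dB → -15.5 dBFS.
Stage 2: -15.5 dBFS is 29.5 dB over -45 dBFS; at 8:1 that becomes 3.6875 dB over, giving -41.3125 dBFS.
Stage 3: -41.3125 dBFS is at or below the -29.5 dBFS threshold — no compression; output -41.3125 dBFS.

-41.3125 dBFS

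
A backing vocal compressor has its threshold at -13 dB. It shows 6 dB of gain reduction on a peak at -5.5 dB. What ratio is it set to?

5:1

Input overshoot = -5.5 − (-13) = 7.5 dB.
Output overshoot = 7.5 − 6 = 1.5 dB.
Ratio = input overshoot / output overshoot = 7.5 / 1.5 = 5.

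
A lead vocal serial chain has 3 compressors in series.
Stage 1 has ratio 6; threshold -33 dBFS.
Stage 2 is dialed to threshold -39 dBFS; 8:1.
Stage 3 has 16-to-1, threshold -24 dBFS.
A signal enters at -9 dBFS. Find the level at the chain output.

-37.75 dBFS

Stage 1: overshoot 24 dB → 24/6 = 4 dB → -29 dBFS.
Stage 2: 10 dB above -39 dBFS, reduced 8:1 to 1.25 dB above → -37.75 dBFS.
Stage 3: -37.75 dBFS ≤ -24 dBFS, so stage 3 doesn't engage; output -37.75 dBFS.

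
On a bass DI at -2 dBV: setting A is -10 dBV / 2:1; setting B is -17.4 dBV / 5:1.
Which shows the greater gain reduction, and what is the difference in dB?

A: 8 dB over, compressed to 4 dB over, so 4 dB of GR.
B: 15.4 dB over, compressed to 3.08 dB over, so 12.32 dB of GR.
B reduces 8.32 dB more.

B, by 8.32 dB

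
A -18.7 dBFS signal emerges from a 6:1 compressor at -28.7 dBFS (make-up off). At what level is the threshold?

Gain reduction = -18.7 − (-28.7) = 10 dB; output overshoot = GR / (R − 1) = 10 / 5 = 2 dB.
Threshold = output − output overshoot = -28.7 − 2 = -30.7 dBFS.

-30.7 dBFS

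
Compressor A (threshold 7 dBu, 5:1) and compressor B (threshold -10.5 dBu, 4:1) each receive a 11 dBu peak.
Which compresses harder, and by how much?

B, by 12.925 dB

A: overshoot 4 dB → output overshoot 0.8 dB → GR 3.2 dB.
B: overshoot 21.5 dB → output overshoot 5.375 dB → GR 16.125 dB.
B applies 12.925 dB more gain reduction.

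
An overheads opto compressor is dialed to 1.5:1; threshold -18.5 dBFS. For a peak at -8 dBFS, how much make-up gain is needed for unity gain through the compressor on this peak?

Overshoot 10.5 dB → 10.5/1.5 = 7 dB after compression, so the compressed level is -18.5 + 7 = -11.5 dBFS.
Make-up = target − compressed = -8 − (-11.5) = 3.5 dB.

3.5 dB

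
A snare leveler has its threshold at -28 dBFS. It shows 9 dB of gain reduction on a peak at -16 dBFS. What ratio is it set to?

4:1

Input overshoot = -16 − (-28) = 12 dB.
Output overshoot = 12 − 9 = 3 dB.
Ratio = input overshoot / output overshoot = 12 / 3 = 4.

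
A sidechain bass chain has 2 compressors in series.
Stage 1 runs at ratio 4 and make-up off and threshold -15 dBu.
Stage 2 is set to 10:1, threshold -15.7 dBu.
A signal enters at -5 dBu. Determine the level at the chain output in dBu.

Stage 1: overshoot 10 dB → 10/4 = 2.5 dB → -12.5 dBu.
Stage 2: 3.2 dB above -15.7 dBu, reduced 10:1 to 0.32 dB above → -15.38 dBu.

-15.38 dBu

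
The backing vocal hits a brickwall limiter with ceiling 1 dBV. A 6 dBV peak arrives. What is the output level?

1 dBV

The limiter clamps the peak to its 1 dBV ceiling.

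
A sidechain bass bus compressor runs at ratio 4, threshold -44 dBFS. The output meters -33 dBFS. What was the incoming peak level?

Post-compression overshoot = -33 − (-44) = 11 dB.
Undo the ratio: input overshoot = 11 × 4 = 44 dB, giving input = 0 dBFS.

0 dBFS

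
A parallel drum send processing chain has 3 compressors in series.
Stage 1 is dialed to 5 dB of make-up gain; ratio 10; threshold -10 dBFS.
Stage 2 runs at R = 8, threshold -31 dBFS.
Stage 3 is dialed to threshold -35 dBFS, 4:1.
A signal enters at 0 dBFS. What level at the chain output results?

Stage 1: 10 dB above -10 dBFS, reduced 10:1 to 1 dB above → -9 dBFS; +5 dB make-up → -4 dBFS.
Stage 2: -4 dBFS is 27 dB over -31 dBFS; at 8:1 that becomes 3.375 dB over, giving -27.625 dBFS.
Stage 3: -27.625 dBFS is 7.375 dB over -35 dBFS; at 4:1 that becomes 1.84375 dB over, giving -33.15625 dBFS.

-33.15625 dBFS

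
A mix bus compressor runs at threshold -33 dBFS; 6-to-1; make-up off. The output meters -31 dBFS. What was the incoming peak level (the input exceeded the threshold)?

-21 dBFS

Post-compression overshoot = -31 − (-33) = 2 dB.
Undo the ratio: input overshoot = 2 × 6 = 12 dB, giving input = -21 dBFS.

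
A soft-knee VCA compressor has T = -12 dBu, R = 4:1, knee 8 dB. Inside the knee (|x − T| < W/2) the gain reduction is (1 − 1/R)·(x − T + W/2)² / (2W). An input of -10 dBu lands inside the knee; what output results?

x − T + W/2 = -10 − (-12) + 4 = 6.
GR = (1 − 1/4) × 6² / 16 = 0.75 × 36 / 16 = 1.6875 dB.
Output = -10 − 1.6875 = -11.6875 dBu.

-11.6875 dBu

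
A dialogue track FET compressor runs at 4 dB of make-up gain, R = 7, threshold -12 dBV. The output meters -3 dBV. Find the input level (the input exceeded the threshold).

Stripping the +4 dB make-up gives -7 dBV at the gain stage.
That's 5 dB above the -12 dBV threshold.
Undo the ratio: input overshoot = 5 × 7 = 35 dB, giving input = 23 dBV.

23 dBV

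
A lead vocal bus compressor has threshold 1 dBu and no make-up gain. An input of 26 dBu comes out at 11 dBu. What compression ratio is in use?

Input overshoot = 26 − 1 = 25 dB; output overshoot = 11 − 1 = 10 dB.
Ratio = 25 / 10 = 2.5.

2.5:1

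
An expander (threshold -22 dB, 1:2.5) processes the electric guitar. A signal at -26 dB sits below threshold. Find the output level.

Undershoot = (-22) − (-26) = 4 dB.
At 1:2.5, that expands to 10 dB under threshold.
Output = -22 − 10 = -32 dB.

-32 dB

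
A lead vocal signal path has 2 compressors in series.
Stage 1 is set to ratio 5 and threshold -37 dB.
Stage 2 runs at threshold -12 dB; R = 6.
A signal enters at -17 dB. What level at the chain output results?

Stage 1: overshoot 20 dB → 20/5 = 4 dB → -33 dB.
Stage 2: below threshold (-33 ≤ -12); passes unchanged; output -33 dB.

-33 dB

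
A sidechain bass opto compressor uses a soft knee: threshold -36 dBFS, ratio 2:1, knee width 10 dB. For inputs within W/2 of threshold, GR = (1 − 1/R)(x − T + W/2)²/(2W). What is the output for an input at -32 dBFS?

x − T + W/2 = -32 − (-36) + 5 = 9.
GR = (1 − 1/2) × 9² / 20 = 0.5 × 81 / 20 = 2.025 dB.
Output = -32 − 2.025 = -34.025 dBFS.

-34.025 dBFS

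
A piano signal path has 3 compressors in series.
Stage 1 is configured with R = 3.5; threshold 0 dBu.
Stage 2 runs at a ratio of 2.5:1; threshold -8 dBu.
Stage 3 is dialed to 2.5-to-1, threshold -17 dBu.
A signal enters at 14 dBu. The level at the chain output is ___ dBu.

-11.48 dBu

Stage 1: 14 dB above 0 dBu, reduced 3.5:1 to 4 dB above → 4 dBu.
Stage 2: 4 dBu is 12 dB over -8 dBu; at 2.5:1 that becomes 4.8 dB over, giving -3.2 dBu.
Stage 3: -3.2 dBu is 13.8 dB over -17 dBu; at 2.5:1 that becomes 5.52 dB over, giving -11.48 dBu.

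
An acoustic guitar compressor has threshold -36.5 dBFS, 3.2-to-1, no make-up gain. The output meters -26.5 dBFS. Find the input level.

Post-compression overshoot = -26.5 − (-36.5) = 10 dB.
Before 3.2:1 compression the overshoot was 10 × 3.2 = 32 dB, so input = -36.5 + 32 = -4.5 dBFS.

-4.5 dBFS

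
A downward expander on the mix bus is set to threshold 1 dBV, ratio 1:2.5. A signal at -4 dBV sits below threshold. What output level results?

-11.5 dBV

The input is 5 dB below the 1 dBV threshold.
A 1:2.5 expander multiplies undershoot by 2.5: 5 × 2.5 = 12.5 dB below threshold.
Output = 1 − 12.5 = -11.5 dBV.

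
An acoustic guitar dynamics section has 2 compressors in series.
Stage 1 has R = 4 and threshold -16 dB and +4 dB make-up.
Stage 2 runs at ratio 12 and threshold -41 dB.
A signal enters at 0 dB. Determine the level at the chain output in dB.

-38.25 dB

Stage 1: 0 dB is 16 dB over -16 dB; at 4:1 that becomes 4 dB over, giving -12 dB; +4 dB make-up → -8 dB.
Stage 2: -8 dB is 33 dB over -41 dB; at 12:1 that becomes 2.75 dB over, giving -38.25 dB.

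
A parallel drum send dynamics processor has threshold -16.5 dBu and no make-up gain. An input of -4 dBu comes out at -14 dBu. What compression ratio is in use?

5:1

Input overshoot = -4 − (-16.5) = 12.5 dB; output overshoot = -14 − (-16.5) = 2.5 dB.
Ratio = 12.5 / 2.5 = 5.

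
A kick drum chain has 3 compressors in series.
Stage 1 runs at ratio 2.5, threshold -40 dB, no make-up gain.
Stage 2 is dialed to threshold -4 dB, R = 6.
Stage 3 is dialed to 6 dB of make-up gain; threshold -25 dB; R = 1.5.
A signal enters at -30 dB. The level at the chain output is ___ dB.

-30 dB

Stage 1: 10 dB above -40 dB, reduced 2.5:1 to 4 dB above → -36 dB.
Stage 2: -36 dB is at or below the -4 dB threshold — no compression; output -36 dB.
Stage 3: -36 dB is at or below the -25 dB threshold — no compression; make-up brings it to -30 dB.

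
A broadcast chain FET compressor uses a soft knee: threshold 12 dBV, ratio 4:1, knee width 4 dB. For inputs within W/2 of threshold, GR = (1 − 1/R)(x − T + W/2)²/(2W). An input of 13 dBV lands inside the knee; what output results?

x − T + W/2 = 13 − 12 + 2 = 3.
GR = (1 − 1/4) × 3² / 8 = 0.75 × 9 / 8 = 0.84375 dB.
Output = 13 − 0.84375 = 12.15625 dBV.

12.15625 dBV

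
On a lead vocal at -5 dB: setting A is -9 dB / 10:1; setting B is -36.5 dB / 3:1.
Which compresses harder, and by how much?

B, by 17.4 dB

A: GR = 4 − 4/10 = 3.6 dB.
B: GR = 31.5 − 31.5/3 = 21 dB.
Difference: 17.4 dB in favour of B.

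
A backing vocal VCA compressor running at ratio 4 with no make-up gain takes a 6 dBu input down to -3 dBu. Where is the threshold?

-6 dBu

Let T be the threshold. Output overshoot = (input overshoot)/R, so -3 − T = (6 − T)/4.
4·(-3 − T) = 6 − T → 3·T = -12 − 6 = -18.
T = -18/3 = -6 dBu.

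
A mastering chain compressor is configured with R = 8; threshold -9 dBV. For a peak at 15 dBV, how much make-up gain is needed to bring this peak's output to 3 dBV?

Overshoot 24 dB → 24/8 = 3 dB after compression, so the compressed level is -9 + 3 = -6 dBV.
Make-up = target − compressed = 3 − (-6) = 9 dB.

9 dB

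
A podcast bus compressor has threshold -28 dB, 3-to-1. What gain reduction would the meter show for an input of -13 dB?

The signal is 15 dB above threshold.
At 3:1, output sits 15/3 = 5 dB above threshold.
So the signal is attenuated by 15 − 5 = 10 dB.

10 dB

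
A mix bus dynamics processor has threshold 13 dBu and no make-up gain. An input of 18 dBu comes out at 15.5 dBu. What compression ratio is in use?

Input overshoot = 18 − 13 = 5 dB; output overshoot = 15.5 − 13 = 2.5 dB.
Ratio = 5 / 2.5 = 2.

2:1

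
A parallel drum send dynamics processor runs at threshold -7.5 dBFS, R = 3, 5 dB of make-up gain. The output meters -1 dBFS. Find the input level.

-3 dBFS

Before make-up, the level was -1 − 5 = -6 dBFS.
The compressed level sits -6 − (-7.5) = 1.5 dB over threshold.
Undo the ratio: input overshoot = 1.5 × 3 = 4.5 dB, giving input = -3 dBFS.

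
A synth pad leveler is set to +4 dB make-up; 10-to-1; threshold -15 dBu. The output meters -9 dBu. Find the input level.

Remove make-up: -9 − 4 = -13 dBu.
Post-compression overshoot = -13 − (-15) = 2 dB.
Input overshoot = R × output overshoot = 20 dB → input = -15 + 20 = 5 dBu.

5 dBu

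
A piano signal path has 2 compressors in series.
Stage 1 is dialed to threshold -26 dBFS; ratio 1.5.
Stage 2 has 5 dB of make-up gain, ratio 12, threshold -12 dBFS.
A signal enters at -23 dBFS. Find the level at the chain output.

-19 dBFS

Stage 1: -23 dBFS is 3 dB over -26 dBFS; at 1.5:1 that becomes 2 dB over, giving -24 dBFS.
Stage 2: below threshold (-24 ≤ -12); passes unchanged; make-up brings it to -19 dBFS.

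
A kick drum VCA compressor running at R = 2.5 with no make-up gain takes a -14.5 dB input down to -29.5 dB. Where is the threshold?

-39.5 dB

Let T be the threshold. Output overshoot = (input overshoot)/R, so -29.5 − T = (-14.5 − T)/2.5.
2.5·(-29.5 − T) = -14.5 − T → 1.5·T = -73.75 − (-14.5) = -59.25.
T = -59.25/1.5 = -39.5 dB.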